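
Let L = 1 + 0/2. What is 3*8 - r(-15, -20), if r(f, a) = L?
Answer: 23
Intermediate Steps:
L = 1 (L = 1 + 0*(½) = 1 + 0 = 1)
r(f, a) = 1
3*8 - r(-15, -20) = 3*8 - 1*1 = 24 - 1 = 23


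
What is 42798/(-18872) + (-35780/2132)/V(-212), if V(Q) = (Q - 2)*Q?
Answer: -18483453767/8149045528 ≈ -2.2682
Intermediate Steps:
V(Q) = Q*(-2 + Q) (V(Q) = (-2 + Q)*Q = Q*(-2 + Q))
42798/(-18872) + (-35780/2132)/V(-212) = 42798/(-18872) + (-35780/2132)/((-212*(-2 - 212))) = 42798*(-1/18872) + (-35780*1/2132)/((-212*(-214))) = -3057/1348 - 8945/533/45368 = -3057/1348 - 8945/533*1/45368 = -3057/1348 - 8945/24181144 = -18483453767/8149045528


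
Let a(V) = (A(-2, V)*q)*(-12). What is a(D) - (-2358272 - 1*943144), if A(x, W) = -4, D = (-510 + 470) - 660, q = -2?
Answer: 3301320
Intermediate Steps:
D = -700 (D = -40 - 660 = -700)
a(V) = -96 (a(V) = -4*(-2)*(-12) = 8*(-12) = -96)
a(D) - (-2358272 - 1*943144) = -96 - (-2358272 - 1*943144) = -96 - (-2358272 - 943144) = -96 - 1*(-3301416) = -96 + 3301416 = 3301320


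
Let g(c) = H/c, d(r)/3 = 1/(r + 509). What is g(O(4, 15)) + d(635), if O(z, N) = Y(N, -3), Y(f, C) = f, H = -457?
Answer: -522763/17160 ≈ -30.464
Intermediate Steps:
O(z, N) = N
d(r) = 3/(509 + r) (d(r) = 3/(r + 509) = 3/(509 + r))
g(c) = -457/c
g(O(4, 15)) + d(635) = -457/15 + 3/(509 + 635) = -457*1/15 + 3/1144 = -457/15 + 3*(1/1144) = -457/15 + 3/1144 = -522763/17160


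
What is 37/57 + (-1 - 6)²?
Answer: 2830/57 ≈ 49.649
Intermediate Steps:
37/57 + (-1 - 6)² = 37*(1/57) + (-7)² = 37/57 + 49 = 2830/57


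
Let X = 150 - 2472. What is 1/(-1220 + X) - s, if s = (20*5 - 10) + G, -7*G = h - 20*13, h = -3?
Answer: -451859/3542 ≈ -127.57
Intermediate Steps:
X = -2322
G = 263/7 (G = -(-3 - 20*13)/7 = -(-3 - 260)/7 = -1/7*(-263) = 263/7 ≈ 37.571)
s = 893/7 (s = (20*5 - 10) + 263/7 = (100 - 10) + 263/7 = 90 + 263/7 = 893/7 ≈ 127.57)
1/(-1220 + X) - s = 1/(-1220 - 2322) - 1*893/7 = 1/(-3542) - 893/7 = -1/3542 - 893/7 = -451859/3542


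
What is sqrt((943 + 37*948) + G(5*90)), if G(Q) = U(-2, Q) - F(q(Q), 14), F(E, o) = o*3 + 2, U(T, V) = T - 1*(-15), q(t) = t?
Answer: 2*sqrt(8997) ≈ 189.71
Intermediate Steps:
U(T, V) = 15 + T (U(T, V) = T + 15 = 15 + T)
F(E, o) = 2 + 3*o (F(E, o) = 3*o + 2 = 2 + 3*o)
G(Q) = -31 (G(Q) = (15 - 2) - (2 + 3*14) = 13 - (2 + 42) = 13 - 1*44 = 13 - 44 = -31)
sqrt((943 + 37*948) + G(5*90)) = sqrt((943 + 37*948) - 31) = sqrt((943 + 35076) - 31) = sqrt(36019 - 31) = sqrt(35988) = 2*sqrt(8997)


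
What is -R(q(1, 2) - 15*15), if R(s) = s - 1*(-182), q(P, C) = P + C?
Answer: 40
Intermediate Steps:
q(P, C) = C + P
R(s) = 182 + s (R(s) = s + 182 = 182 + s)
-R(q(1, 2) - 15*15) = -(182 + ((2 + 1) - 15*15)) = -(182 + (3 - 225)) = -(182 - 222) = -1*(-40) = 40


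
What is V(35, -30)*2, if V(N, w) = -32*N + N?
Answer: -2170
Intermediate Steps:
V(N, w) = -31*N
V(35, -30)*2 = -31*35*2 = -1085*2 = -2170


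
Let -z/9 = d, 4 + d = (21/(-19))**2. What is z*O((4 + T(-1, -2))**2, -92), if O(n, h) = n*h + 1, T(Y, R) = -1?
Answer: -7465329/361 ≈ -20680.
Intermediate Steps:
d = -1003/361 (d = -4 + (21/(-19))**2 = -4 + (21*(-1/19))**2 = -4 + (-21/19)**2 = -4 + 441/361 = -1003/361 ≈ -2.7784)
z = 9027/361 (z = -9*(-1003/361) = 9027/361 ≈ 25.006)
O(n, h) = 1 + h*n (O(n, h) = h*n + 1 = 1 + h*n)
z*O((4 + T(-1, -2))**2, -92) = 9027*(1 - 92*(4 - 1)**2)/361 = 9027*(1 - 92*3**2)/361 = 9027*(1 - 92*9)/361 = 9027*(1 - 828)/361 = (9027/361)*(-827) = -7465329/361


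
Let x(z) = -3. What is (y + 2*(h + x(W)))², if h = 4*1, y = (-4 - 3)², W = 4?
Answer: 2601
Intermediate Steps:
y = 49 (y = (-7)² = 49)
h = 4
(y + 2*(h + x(W)))² = (49 + 2*(4 - 3))² = (49 + 2*1)² = (49 + 2)² = 51² = 2601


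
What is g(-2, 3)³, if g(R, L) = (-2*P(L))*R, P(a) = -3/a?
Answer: -64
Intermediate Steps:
g(R, L) = 6*R/L (g(R, L) = (-(-6)/L)*R = (6/L)*R = 6*R/L)
g(-2, 3)³ = (6*(-2)/3)³ = (6*(-2)*(⅓))³ = (-4)³ = -64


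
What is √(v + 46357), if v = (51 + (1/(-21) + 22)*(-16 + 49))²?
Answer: √31734677/7 ≈ 804.76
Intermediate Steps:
v = 29463184/49 (v = (51 + (-1/21 + 22)*33)² = (51 + (461/21)*33)² = (51 + 5071/7)² = (5428/7)² = 29463184/49 ≈ 6.0129e+5)
√(v + 46357) = √(29463184/49 + 46357) = √(31734677/49) = √31734677/7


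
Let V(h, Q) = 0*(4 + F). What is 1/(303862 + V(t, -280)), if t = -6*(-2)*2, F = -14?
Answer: 1/303862 ≈ 3.2910e-6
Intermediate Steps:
t = 24 (t = 12*2 = 24)
V(h, Q) = 0 (V(h, Q) = 0*(4 - 14) = 0*(-10) = 0)
1/(303862 + V(t, -280)) = 1/(303862 + 0) = 1/303862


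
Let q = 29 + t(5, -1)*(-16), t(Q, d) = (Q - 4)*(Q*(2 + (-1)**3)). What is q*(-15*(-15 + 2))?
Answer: -9945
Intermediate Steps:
t(Q, d) = Q*(-4 + Q) (t(Q, d) = (-4 + Q)*(Q*(2 - 1)) = (-4 + Q)*(Q*1) = (-4 + Q)*Q = Q*(-4 + Q))
q = -51 (q = 29 + (5*(-4 + 5))*(-16) = 29 + (5*1)*(-16) = 29 + 5*(-16) = 29 - 80 = -51)
q*(-15*(-15 + 2)) = -(-765)*(-15 + 2) = -(-765)*(-13) = -51*195 = -9945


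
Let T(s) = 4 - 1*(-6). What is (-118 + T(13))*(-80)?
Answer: 8640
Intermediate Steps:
T(s) = 10 (T(s) = 4 + 6 = 10)
(-118 + T(13))*(-80) = (-118 + 10)*(-80) = -108*(-80) = 8640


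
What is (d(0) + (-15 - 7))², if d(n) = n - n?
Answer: 484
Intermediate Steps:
d(n) = 0
(d(0) + (-15 - 7))² = (0 + (-15 - 7))² = (0 - 22)² = (-22)² = 484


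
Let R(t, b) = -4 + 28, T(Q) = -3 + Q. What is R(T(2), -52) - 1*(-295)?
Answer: 319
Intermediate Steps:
R(t, b) = 24
R(T(2), -52) - 1*(-295) = 24 - 1*(-295) = 24 + 295 = 319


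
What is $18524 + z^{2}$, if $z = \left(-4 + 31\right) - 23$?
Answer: $18540$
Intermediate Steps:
$z = 4$ ($z = 27 - 23 = 4$)
$18524 + z^{2} = 18524 + 4^{2} = 18524 + 16 = 18540$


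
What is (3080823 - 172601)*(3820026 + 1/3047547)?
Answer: 33856673580604805506/3047547 ≈ 1.1109e+13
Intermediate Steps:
(3080823 - 172601)*(3820026 + 1/3047547) = 2908222*(3820026 + 1/3047547) = 2908222*(11641708776223/3047547) = 33856673580604805506/3047547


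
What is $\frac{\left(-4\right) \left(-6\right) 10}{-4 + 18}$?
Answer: $\frac{120}{7} \approx 17.143$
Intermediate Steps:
$\frac{\left(-4\right) \left(-6\right) 10}{-4 + 18} = \frac{24 \cdot 10}{14} = 240 \cdot \frac{1}{14} = \frac{120}{7}$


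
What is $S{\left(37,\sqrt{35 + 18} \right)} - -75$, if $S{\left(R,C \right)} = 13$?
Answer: $88$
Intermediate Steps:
$S{\left(37,\sqrt{35 + 18} \right)} - -75 = 13 - -75 = 13 + 75 = 88$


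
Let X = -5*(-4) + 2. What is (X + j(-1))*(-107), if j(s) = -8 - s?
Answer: -1605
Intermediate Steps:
X = 22 (X = 20 + 2 = 22)
(X + j(-1))*(-107) = (22 + (-8 - 1*(-1)))*(-107) = (22 + (-8 + 1))*(-107) = (22 - 7)*(-107) = 15*(-107) = -1605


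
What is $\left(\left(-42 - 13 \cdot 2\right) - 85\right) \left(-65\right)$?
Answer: $9945$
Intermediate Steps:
$\left(\left(-42 - 13 \cdot 2\right) - 85\right) \left(-65\right) = \left(\left(-42 - 26\right) - 85\right) \left(-65\right) = \left(-68 - 85\right) \left(-65\right) = \left(-153\right) \left(-65\right) = 9945$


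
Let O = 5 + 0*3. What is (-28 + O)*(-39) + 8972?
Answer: 9869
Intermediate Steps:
O = 5 (O = 5 + 0 = 5)
(-28 + O)*(-39) + 8972 = (-28 + 5)*(-39) + 8972 = -23*(-39) + 8972 = 897 + 8972 = 9869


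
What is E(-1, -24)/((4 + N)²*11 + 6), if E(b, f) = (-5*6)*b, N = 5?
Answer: 10/299 ≈ 0.033445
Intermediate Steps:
E(b, f) = -30*b
E(-1, -24)/((4 + N)²*11 + 6) = (-30*(-1))/((4 + 5)²*11 + 6) = 30/(9²*11 + 6) = 30/(81*11 + 6) = 30/(891 + 6) = 30/897 = 30*(1/897) = 10/299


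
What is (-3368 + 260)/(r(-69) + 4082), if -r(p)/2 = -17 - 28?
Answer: -111/149 ≈ -0.74497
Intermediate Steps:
r(p) = 90 (r(p) = -2*(-17 - 28) = -2*(-45) = 90)
(-3368 + 260)/(r(-69) + 4082) = (-3368 + 260)/(90 + 4082) = -3108/4172 = -3108*1/4172 = -111/149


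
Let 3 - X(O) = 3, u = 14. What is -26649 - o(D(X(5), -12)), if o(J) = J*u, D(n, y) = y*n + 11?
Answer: -26803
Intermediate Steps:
X(O) = 0 (X(O) = 3 - 1*3 = 3 - 3 = 0)
D(n, y) = 11 + n*y (D(n, y) = n*y + 11 = 11 + n*y)
o(J) = 14*J (o(J) = J*14 = 14*J)
-26649 - o(D(X(5), -12)) = -26649 - 14*(11 + 0*(-12)) = -26649 - 14*(11 + 0) = -26649 - 14*11 = -26649 - 1*154 = -26649 - 154 = -26803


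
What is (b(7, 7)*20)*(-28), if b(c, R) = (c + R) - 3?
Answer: -6160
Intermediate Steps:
b(c, R) = -3 + R + c (b(c, R) = (R + c) - 3 = -3 + R + c)
(b(7, 7)*20)*(-28) = ((-3 + 7 + 7)*20)*(-28) = (11*20)*(-28) = 220*(-28) = -6160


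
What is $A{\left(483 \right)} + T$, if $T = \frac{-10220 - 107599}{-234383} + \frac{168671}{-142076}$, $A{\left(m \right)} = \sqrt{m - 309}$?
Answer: $- \frac{22794362749}{33300199108} + \sqrt{174} \approx 12.506$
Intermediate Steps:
$A{\left(m \right)} = \sqrt{-309 + m}$
$T = - \frac{22794362749}{33300199108}$ ($T = \left(-10220 - 107599\right) \left(- \frac{1}{234383}\right) + 168671 \left(- \frac{1}{142076}\right) = \left(-117819\right) \left(- \frac{1}{234383}\right) - \frac{168671}{142076} = \frac{117819}{234383} - \frac{168671}{142076} = - \frac{22794362749}{33300199108} \approx -0.68451$)
$A{\left(483 \right)} + T = \sqrt{-309 + 483} - \frac{22794362749}{33300199108} = \sqrt{174} - \frac{22794362749}{33300199108} = - \frac{22794362749}{33300199108} + \sqrt{174}$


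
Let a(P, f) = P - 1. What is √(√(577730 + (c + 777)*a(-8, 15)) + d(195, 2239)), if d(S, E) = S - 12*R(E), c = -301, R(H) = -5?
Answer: √(255 + √573446) ≈ 31.816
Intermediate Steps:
a(P, f) = -1 + P
d(S, E) = 60 + S (d(S, E) = S - 12*(-5) = S + 60 = 60 + S)
√(√(577730 + (c + 777)*a(-8, 15)) + d(195, 2239)) = √(√(577730 + (-301 + 777)*(-1 - 8)) + (60 + 195)) = √(√(577730 + 476*(-9)) + 255) = √(√(577730 - 4284) + 255) = √(√573446 + 255) = √(255 + √573446)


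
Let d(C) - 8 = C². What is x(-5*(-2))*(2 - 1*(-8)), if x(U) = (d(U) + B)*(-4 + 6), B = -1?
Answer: 2140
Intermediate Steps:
d(C) = 8 + C²
x(U) = 14 + 2*U² (x(U) = ((8 + U²) - 1)*(-4 + 6) = (7 + U²)*2 = 14 + 2*U²)
x(-5*(-2))*(2 - 1*(-8)) = (14 + 2*(-5*(-2))²)*(2 - 1*(-8)) = (14 + 2*10²)*(2 + 8) = (14 + 2*100)*10 = (14 + 200)*10 = 214*10 = 2140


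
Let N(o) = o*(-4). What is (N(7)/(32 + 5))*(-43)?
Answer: 1204/37 ≈ 32.541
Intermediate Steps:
N(o) = -4*o
(N(7)/(32 + 5))*(-43) = ((-4*7)/(32 + 5))*(-43) = (-28/37)*(-43) = ((1/37)*(-28))*(-43) = -28/37*(-43) = 1204/37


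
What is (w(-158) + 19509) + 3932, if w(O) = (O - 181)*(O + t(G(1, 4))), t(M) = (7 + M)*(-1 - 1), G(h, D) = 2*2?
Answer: 84461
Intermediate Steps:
G(h, D) = 4
t(M) = -14 - 2*M (t(M) = (7 + M)*(-2) = -14 - 2*M)
w(O) = (-181 + O)*(-22 + O) (w(O) = (O - 181)*(O + (-14 - 2*4)) = (-181 + O)*(O + (-14 - 8)) = (-181 + O)*(O - 22) = (-181 + O)*(-22 + O))
(w(-158) + 19509) + 3932 = ((3982 + (-158)² - 203*(-158)) + 19509) + 3932 = ((3982 + 24964 + 32074) + 19509) + 3932 = (61020 + 19509) + 3932 = 80529 + 3932 = 84461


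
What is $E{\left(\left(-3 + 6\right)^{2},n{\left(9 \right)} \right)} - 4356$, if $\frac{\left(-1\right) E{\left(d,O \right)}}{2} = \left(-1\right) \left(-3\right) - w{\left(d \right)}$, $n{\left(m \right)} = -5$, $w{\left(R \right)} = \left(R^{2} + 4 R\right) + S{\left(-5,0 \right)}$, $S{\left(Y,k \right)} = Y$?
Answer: $-4138$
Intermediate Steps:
$w{\left(R \right)} = -5 + R^{2} + 4 R$ ($w{\left(R \right)} = \left(R^{2} + 4 R\right) - 5 = -5 + R^{2} + 4 R$)
$E{\left(d,O \right)} = -16 + 2 d^{2} + 8 d$ ($E{\left(d,O \right)} = - 2 \left(\left(-1\right) \left(-3\right) - \left(-5 + d^{2} + 4 d\right)\right) = - 2 \left(3 - \left(-5 + d^{2} + 4 d\right)\right) = - 2 \left(8 - d^{2} - 4 d\right) = -16 + 2 d^{2} + 8 d$)
$E{\left(\left(-3 + 6\right)^{2},n{\left(9 \right)} \right)} - 4356 = \left(-16 + 2 \left(\left(-3 + 6\right)^{2}\right)^{2} + 8 \left(-3 + 6\right)^{2}\right) - 4356 = \left(-16 + 2 \left(3^{2}\right)^{2} + 8 \cdot 3^{2}\right) - 4356 = \left(-16 + 2 \cdot 9^{2} + 8 \cdot 9\right) - 4356 = \left(-16 + 2 \cdot 81 + 72\right) - 4356 = \left(-16 + 162 + 72\right) - 4356 = 218 - 4356 = -4138$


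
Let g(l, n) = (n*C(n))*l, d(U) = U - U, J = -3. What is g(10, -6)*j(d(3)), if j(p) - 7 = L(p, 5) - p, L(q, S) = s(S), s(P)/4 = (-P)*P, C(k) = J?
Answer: -16740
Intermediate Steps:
C(k) = -3
s(P) = -4*P² (s(P) = 4*((-P)*P) = 4*(-P²) = -4*P²)
L(q, S) = -4*S²
d(U) = 0
g(l, n) = -3*l*n (g(l, n) = (n*(-3))*l = (-3*n)*l = -3*l*n)
j(p) = -93 - p (j(p) = 7 + (-4*5² - p) = 7 + (-4*25 - p) = 7 + (-100 - p) = -93 - p)
g(10, -6)*j(d(3)) = (-3*10*(-6))*(-93 - 1*0) = 180*(-93 + 0) = 180*(-93) = -16740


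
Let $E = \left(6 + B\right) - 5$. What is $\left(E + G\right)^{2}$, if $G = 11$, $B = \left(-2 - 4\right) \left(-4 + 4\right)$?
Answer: $144$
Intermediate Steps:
$B = 0$ ($B = \left(-6\right) 0 = 0$)
$E = 1$ ($E = \left(6 + 0\right) - 5 = 6 - 5 = 1$)
$\left(E + G\right)^{2} = \left(1 + 11\right)^{2} = 12^{2} = 144$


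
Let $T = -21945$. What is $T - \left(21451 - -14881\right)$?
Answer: $-58277$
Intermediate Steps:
$T - \left(21451 - -14881\right) = -21945 - \left(21451 - -14881\right) = -21945 - \left(21451 + 14881\right) = -21945 - 36332 = -58277$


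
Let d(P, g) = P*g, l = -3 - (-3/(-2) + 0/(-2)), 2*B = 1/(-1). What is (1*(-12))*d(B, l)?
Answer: -27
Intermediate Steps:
B = -1/2 (B = (1/2)/(-1) = (1/2)*(-1) = -1/2 ≈ -0.50000)
l = -9/2 (l = -3 - (-3*(-1/2) + 0*(-1/2)) = -3 - (3/2 + 0) = -3 - 1*3/2 = -3 - 3/2 = -9/2 ≈ -4.5000)
(1*(-12))*d(B, l) = (1*(-12))*(-1/2*(-9/2)) = -12*9/4 = -27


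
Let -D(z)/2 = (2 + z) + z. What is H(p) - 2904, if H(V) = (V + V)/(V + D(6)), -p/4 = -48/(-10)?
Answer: -171288/59 ≈ -2903.2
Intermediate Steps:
p = -96/5 (p = -(-16)*12/(-10) = -(-16)*12*(-⅒) = -(-16)*(-6)/5 = -4*24/5 = -96/5 ≈ -19.200)
D(z) = -4 - 4*z (D(z) = -2*((2 + z) + z) = -2*(2 + 2*z) = -4 - 4*z)
H(V) = 2*V/(-28 + V) (H(V) = (V + V)/(V + (-4 - 4*6)) = (2*V)/(V + (-4 - 24)) = (2*V)/(V - 28) = (2*V)/(-28 + V) = 2*V/(-28 + V))
H(p) - 2904 = 2*(-96/5)/(-28 - 96/5) - 2904 = 2*(-96/5)/(-236/5) - 2904 = 2*(-96/5)*(-5/236) - 2904 = 48/59 - 2904 = -171288/59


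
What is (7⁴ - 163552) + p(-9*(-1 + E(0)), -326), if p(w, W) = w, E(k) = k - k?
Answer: -161142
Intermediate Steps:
E(k) = 0
(7⁴ - 163552) + p(-9*(-1 + E(0)), -326) = (7⁴ - 163552) - 9*(-1 + 0) = (2401 - 163552) - 9*(-1) = -161151 + 9 = -161142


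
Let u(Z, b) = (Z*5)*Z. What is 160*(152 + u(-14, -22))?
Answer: 181120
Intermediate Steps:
u(Z, b) = 5*Z² (u(Z, b) = (5*Z)*Z = 5*Z²)
160*(152 + u(-14, -22)) = 160*(152 + 5*(-14)²) = 160*(152 + 5*196) = 160*(152 + 980) = 160*1132 = 181120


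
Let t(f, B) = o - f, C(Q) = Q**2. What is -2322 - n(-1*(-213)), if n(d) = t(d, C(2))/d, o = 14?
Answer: -494387/213 ≈ -2321.1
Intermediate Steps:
t(f, B) = 14 - f
n(d) = (14 - d)/d
-2322 - n(-1*(-213)) = -2322 - (14 - (-1)*(-213))/((-1*(-213))) = -2322 - (14 - 1*213)/213 = -2322 - (14 - 213)/213 = -2322 - (-199)/213 = -2322 - 1*(-199/213) = -2322 + 199/213 = -494387/213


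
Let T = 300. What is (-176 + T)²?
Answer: 15376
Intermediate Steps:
(-176 + T)² = (-176 + 300)² = 124² = 15376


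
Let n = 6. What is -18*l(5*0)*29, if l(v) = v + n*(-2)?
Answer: 6264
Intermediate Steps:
l(v) = -12 + v (l(v) = v + 6*(-2) = v - 12 = -12 + v)
-18*l(5*0)*29 = -18*(-12 + 5*0)*29 = -18*(-12 + 0)*29 = -18*(-12)*29 = 216*29 = 6264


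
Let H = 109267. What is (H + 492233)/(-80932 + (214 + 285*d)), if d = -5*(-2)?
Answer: -50125/6489 ≈ -7.7246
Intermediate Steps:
d = 10
(H + 492233)/(-80932 + (214 + 285*d)) = (109267 + 492233)/(-80932 + (214 + 285*10)) = 601500/(-80932 + (214 + 2850)) = 601500/(-80932 + 3064) = 601500/(-77868) = 601500*(-1/77868) = -50125/6489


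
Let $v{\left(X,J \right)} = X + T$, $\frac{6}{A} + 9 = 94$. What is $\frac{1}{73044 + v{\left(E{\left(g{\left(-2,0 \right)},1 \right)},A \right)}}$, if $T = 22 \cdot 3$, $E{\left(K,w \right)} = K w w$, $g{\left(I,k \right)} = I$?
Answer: $\frac{1}{73108} \approx 1.3678 \cdot 10^{-5}$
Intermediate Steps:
$E{\left(K,w \right)} = K w^{2}$
$A = \frac{6}{85}$ ($A = \frac{6}{-9 + 94} = \frac{6}{85} \approx 0.070588$)
$T = 66$
$v{\left(X,J \right)} = 66 + X$ ($v{\left(X,J \right)} = X + 66 = 66 + X$)
$\frac{1}{73044 + v{\left(E{\left(g{\left(-2,0 \right)},1 \right)},A \right)}} = \frac{1}{73044 + \left(66 - 2 \cdot 1^{2}\right)} = \frac{1}{73044 + \left(66 - 2\right)} = \frac{1}{73044 + 64} = \frac{1}{73108}$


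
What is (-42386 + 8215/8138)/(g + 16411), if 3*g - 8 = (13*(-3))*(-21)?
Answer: -1034787159/407388280 ≈ -2.5401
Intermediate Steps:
g = 827/3 (g = 8/3 + ((13*(-3))*(-21))/3 = 8/3 + (-39*(-21))/3 = 8/3 + (⅓)*819 = 8/3 + 273 = 827/3 ≈ 275.67)
(-42386 + 8215/8138)/(g + 16411) = (-42386 + 8215/8138)/(827/3 + 16411) = (-42386 + 8215*(1/8138))/(50060/3) = (-42386 + 8215/8138)*(3/50060) = -344929053/8138*3/50060 = -1034787159/407388280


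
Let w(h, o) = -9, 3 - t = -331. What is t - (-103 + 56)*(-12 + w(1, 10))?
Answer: -653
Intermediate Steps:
t = 334 (t = 3 - 1*(-331) = 3 + 331 = 334)
t - (-103 + 56)*(-12 + w(1, 10)) = 334 - (-103 + 56)*(-12 - 9) = 334 - (-47)*(-21) = 334 - 1*987 = 334 - 987 = -653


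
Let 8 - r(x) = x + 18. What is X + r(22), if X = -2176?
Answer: -2208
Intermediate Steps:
r(x) = -10 - x (r(x) = 8 - (x + 18) = 8 - (18 + x) = 8 + (-18 - x) = -10 - x)
X + r(22) = -2176 + (-10 - 1*22) = -2176 + (-10 - 22) = -2176 - 32 = -2208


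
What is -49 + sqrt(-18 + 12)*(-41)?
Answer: -49 - 41*I*sqrt(6) ≈ -49.0 - 100.43*I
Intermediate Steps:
-49 + sqrt(-18 + 12)*(-41) = -49 + sqrt(-6)*(-41) = -49 + (I*sqrt(6))*(-41) = -49 - 41*I*sqrt(6)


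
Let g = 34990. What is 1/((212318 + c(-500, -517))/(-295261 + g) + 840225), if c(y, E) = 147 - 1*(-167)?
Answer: 260271/218685988343 ≈ 1.1902e-6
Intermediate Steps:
c(y, E) = 314 (c(y, E) = 147 + 167 = 314)
1/((212318 + c(-500, -517))/(-295261 + g) + 840225) = 1/((212318 + 314)/(-295261 + 34990) + 840225) = 1/(212632/(-260271) + 840225) = 1/(212632*(-1/260271) + 840225) = 1/(-212632/260271 + 840225) = 1/(218685988343/260271) = 260271/218685988343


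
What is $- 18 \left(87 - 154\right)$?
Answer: $1206$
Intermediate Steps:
$- 18 \left(87 - 154\right) = \left(-18\right) \left(-67\right) = 1206$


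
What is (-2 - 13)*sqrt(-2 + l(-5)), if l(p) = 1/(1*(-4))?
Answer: -45*I/2 ≈ -22.5*I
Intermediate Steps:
l(p) = -1/4 (l(p) = 1/(-4) = -1/4)
(-2 - 13)*sqrt(-2 + l(-5)) = (-2 - 13)*sqrt(-2 - 1/4) = -45*I/2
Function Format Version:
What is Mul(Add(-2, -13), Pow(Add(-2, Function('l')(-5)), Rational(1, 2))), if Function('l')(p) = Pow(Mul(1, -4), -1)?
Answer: Mul(Rational(-45, 2), I) ≈ Mul(-22.500, I)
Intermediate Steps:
Function('l')(p) = Rational(-1, 4) (Function('l')(p) = Pow(-4, -1) = Rational(-1, 4))
Mul(Add(-2, -13), Pow(Add(-2, Function('l')(-5)), Rational(1, 2))) = Mul(Add(-2, -13), Pow(Add(-2, Rational(-1, 4)), Rational(1, 2))) = Mul(-15, Pow(Rational(-9, 4), Rational(1, 2))) = Mul(-15, Mul(Rational(3, 2), I)) = Mul(Rational(-45, 2), I)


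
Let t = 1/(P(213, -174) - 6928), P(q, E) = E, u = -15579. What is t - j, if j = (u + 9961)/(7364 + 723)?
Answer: 39890949/57433874 ≈ 0.69455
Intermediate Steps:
t = -1/7102 (t = 1/(-174 - 6928) = 1/(-7102) = -1/7102 ≈ -0.00014081)
j = -5618/8087 (j = (-15579 + 9961)/(7364 + 723) = -5618/8087 ≈ -0.69470)
t - j = -1/7102 - 1*(-5618/8087) = -1/7102 + 5618/8087 = 39890949/57433874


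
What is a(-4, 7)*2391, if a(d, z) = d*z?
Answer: -66948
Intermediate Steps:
a(-4, 7)*2391 = -4*7*2391 = -28*2391 = -66948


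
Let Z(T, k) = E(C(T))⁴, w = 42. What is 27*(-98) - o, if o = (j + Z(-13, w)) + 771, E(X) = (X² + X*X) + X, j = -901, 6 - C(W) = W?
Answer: -301489947077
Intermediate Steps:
C(W) = 6 - W
E(X) = X + 2*X² (E(X) = (X² + X²) + X = 2*X² + X = X + 2*X²)
Z(T, k) = (6 - T)⁴*(13 - 2*T)⁴ (Z(T, k) = ((6 - T)*(1 + 2*(6 - T)))⁴ = ((6 - T)*(1 + (12 - 2*T)))⁴ = ((6 - T)*(13 - 2*T))⁴ = (6 - T)⁴*(13 - 2*T)⁴)
o = 301489944431 (o = (-901 + (-13 + 2*(-13))⁴*(-6 - 13)⁴) + 771 = (-901 + (-13 - 26)⁴*(-19)⁴) + 771 = (-901 + (-39)⁴*130321) + 771 = (-901 + 2313441*130321) + 771 = (-901 + 301489944561) + 771 = 301489943660 + 771 = 301489944431)
27*(-98) - o = 27*(-98) - 1*301489944431 = -2646 - 301489944431 = -301489947077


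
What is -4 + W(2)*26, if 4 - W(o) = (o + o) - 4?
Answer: 100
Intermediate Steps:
W(o) = 8 - 2*o (W(o) = 4 - ((o + o) - 4) = 4 - (2*o - 4) = 4 - (-4 + 2*o) = 4 + (4 - 2*o) = 8 - 2*o)
-4 + W(2)*26 = -4 + (8 - 2*2)*26 = -4 + (8 - 4)*26 = -4 + 4*26 = -4 + 104 = 100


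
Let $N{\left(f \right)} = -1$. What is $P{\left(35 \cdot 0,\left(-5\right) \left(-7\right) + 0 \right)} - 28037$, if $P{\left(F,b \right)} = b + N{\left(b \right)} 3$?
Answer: $-28005$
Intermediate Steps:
$P{\left(F,b \right)} = -3 + b$ ($P{\left(F,b \right)} = b - 3 = -3 + b$)
$P{\left(35 \cdot 0,\left(-5\right) \left(-7\right) + 0 \right)} - 28037 = \left(-3 + \left(\left(-5\right) \left(-7\right) + 0\right)\right) - 28037 = \left(-3 + \left(35 + 0\right)\right) - 28037 = \left(-3 + 35\right) - 28037 = 32 - 28037 = -28005$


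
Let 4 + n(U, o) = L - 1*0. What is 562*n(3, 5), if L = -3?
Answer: -3934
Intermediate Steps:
n(U, o) = -7 (n(U, o) = -4 + (-3 - 1*0) = -4 + (-3 + 0) = -4 - 3 = -7)
562*n(3, 5) = 562*(-7) = -3934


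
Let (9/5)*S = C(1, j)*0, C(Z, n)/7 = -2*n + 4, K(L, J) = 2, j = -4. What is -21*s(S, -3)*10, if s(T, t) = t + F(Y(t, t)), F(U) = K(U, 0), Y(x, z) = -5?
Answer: 210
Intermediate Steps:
C(Z, n) = 28 - 14*n (C(Z, n) = 7*(-2*n + 4) = 7*(4 - 2*n) = 28 - 14*n)
F(U) = 2
S = 0 (S = 5*((28 - 14*(-4))*0)/9 = 5*((28 + 56)*0)/9 = 5*(84*0)/9 = (5/9)*0 = 0)
s(T, t) = 2 + t (s(T, t) = t + 2 = 2 + t)
-21*s(S, -3)*10 = -21*(2 - 3)*10 = -21*(-1)*10 = 21*10 = 210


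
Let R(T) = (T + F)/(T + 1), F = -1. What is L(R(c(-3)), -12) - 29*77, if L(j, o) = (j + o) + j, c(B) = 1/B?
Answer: -2249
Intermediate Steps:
c(B) = 1/B
R(T) = (-1 + T)/(1 + T) (R(T) = (T - 1)/(T + 1) = (-1 + T)/(1 + T))
L(j, o) = o + 2*j
L(R(c(-3)), -12) - 29*77 = (-12 + 2*((-1 + 1/(-3))/(1 + 1/(-3)))) - 29*77 = (-12 + 2*((-1 - 1/3)/(1 - 1/3))) - 2233 = (-12 + 2*(-4/3/(2/3))) - 2233 = (-12 + 2*((3/2)*(-4/3))) - 2233 = (-12 + 2*(-2)) - 2233 = (-12 - 4) - 2233 = -16 - 2233 = -2249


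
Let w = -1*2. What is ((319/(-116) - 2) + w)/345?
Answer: -9/460 ≈ -0.019565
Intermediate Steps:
w = -2
((319/(-116) - 2) + w)/345 = ((319/(-116) - 2) - 2)/345 = ((319*(-1/116) - 2) - 2)*(1/345) = ((-11/4 - 2) - 2)*(1/345) = (-19/4 - 2)*(1/345) = -27/4*1/345 = -9/460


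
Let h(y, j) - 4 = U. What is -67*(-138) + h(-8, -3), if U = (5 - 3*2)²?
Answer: 9251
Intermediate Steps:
U = 1 (U = (5 - 6)² = (-1)² = 1)
h(y, j) = 5 (h(y, j) = 4 + 1 = 5)
-67*(-138) + h(-8, -3) = -67*(-138) + 5 = 9246 + 5 = 9251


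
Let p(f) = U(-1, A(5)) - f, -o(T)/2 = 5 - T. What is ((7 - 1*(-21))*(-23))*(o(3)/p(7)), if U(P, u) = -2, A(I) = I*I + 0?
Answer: -2576/9 ≈ -286.22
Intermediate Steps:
A(I) = I² (A(I) = I² + 0 = I²)
o(T) = -10 + 2*T (o(T) = -2*(5 - T) = -10 + 2*T)
p(f) = -2 - f
((7 - 1*(-21))*(-23))*(o(3)/p(7)) = ((7 - 1*(-21))*(-23))*((-10 + 2*3)/(-2 - 1*7)) = ((7 + 21)*(-23))*((-10 + 6)/(-2 - 7)) = (28*(-23))*(-4/(-9)) = -(-2576)*(-1)/9 = -644*4/9 = -2576/9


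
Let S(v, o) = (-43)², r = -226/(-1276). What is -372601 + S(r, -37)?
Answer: -370752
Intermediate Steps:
r = 113/638 (r = -226*(-1/1276) = 113/638 ≈ 0.17712)
S(v, o) = 1849
-372601 + S(r, -37) = -372601 + 1849 = -370752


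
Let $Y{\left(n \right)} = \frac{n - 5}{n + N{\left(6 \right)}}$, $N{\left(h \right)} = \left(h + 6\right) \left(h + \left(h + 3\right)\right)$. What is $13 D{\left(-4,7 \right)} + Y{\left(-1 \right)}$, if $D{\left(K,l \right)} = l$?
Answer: $\frac{16283}{179} \approx 90.966$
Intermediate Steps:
$N{\left(h \right)} = \left(3 + 2 h\right) \left(6 + h\right)$ ($N{\left(h \right)} = \left(6 + h\right) \left(h + \left(3 + h\right)\right) = \left(6 + h\right) \left(3 + 2 h\right) = \left(3 + 2 h\right) \left(6 + h\right)$)
$Y{\left(n \right)} = \frac{-5 + n}{180 + n}$ ($Y{\left(n \right)} = \frac{n - 5}{n + \left(18 + 2 \cdot 6^{2} + 15 \cdot 6\right)} = \frac{-5 + n}{n + \left(18 + 2 \cdot 36 + 90\right)} = \frac{-5 + n}{n + \left(18 + 72 + 90\right)} = \frac{-5 + n}{n + 180} = \frac{-5 + n}{180 + n}$)
$13 D{\left(-4,7 \right)} + Y{\left(-1 \right)} = 13 \cdot 7 + \frac{-5 - 1}{180 - 1} = 91 + \frac{1}{179} \left(-6\right) = 91 - \frac{6}{179} = \frac{16283}{179}$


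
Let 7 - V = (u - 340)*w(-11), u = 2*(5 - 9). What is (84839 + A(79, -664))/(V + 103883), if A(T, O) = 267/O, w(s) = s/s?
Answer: 56332829/69214032 ≈ 0.81389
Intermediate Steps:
w(s) = 1
u = -8 (u = 2*(-4) = -8)
V = 355 (V = 7 - (-8 - 340) = 7 - (-348) = 7 - 1*(-348) = 7 + 348 = 355)
(84839 + A(79, -664))/(V + 103883) = (84839 + 267/(-664))/(355 + 103883) = (84839 + 267*(-1/664))/104238 = (84839 - 267/664)*(1/104238) = (56332829/664)*(1/104238) = 56332829/69214032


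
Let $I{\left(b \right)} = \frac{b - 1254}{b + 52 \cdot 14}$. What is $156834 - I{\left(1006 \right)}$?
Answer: $\frac{135975202}{867} \approx 1.5683 \cdot 10^{5}$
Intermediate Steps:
$I{\left(b \right)} = \frac{-1254 + b}{728 + b}$ ($I{\left(b \right)} = \frac{-1254 + b}{b + 728} = \frac{-1254 + b}{728 + b}$)
$156834 - I{\left(1006 \right)} = 156834 - \frac{-1254 + 1006}{728 + 1006} = 156834 - \frac{1}{1734} \left(-248\right) = 156834 - - \frac{124}{867} = 156834 + \frac{124}{867} = \frac{135975202}{867}$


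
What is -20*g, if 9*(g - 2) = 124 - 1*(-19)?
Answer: -3220/9 ≈ -357.78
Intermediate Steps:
g = 161/9 (g = 2 + (124 - 1*(-19))/9 = 2 + (124 + 19)/9 = 2 + (1/9)*143 = 2 + 143/9 = 161/9 ≈ 17.889)
-20*g = -20*161/9 = -3220/9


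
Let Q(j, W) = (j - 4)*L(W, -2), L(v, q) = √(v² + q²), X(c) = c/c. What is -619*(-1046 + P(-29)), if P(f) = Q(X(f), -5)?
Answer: 647474 + 1857*√29 ≈ 6.5747e+5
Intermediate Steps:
X(c) = 1
L(v, q) = √(q² + v²)
Q(j, W) = √(4 + W²)*(-4 + j) (Q(j, W) = (j - 4)*√((-2)² + W²) = (-4 + j)*√(4 + W²) = √(4 + W²)*(-4 + j))
P(f) = -3*√29 (P(f) = √(4 + (-5)²)*(-4 + 1) = √(4 + 25)*(-3) = √29*(-3) = -3*√29)
-619*(-1046 + P(-29)) = -619*(-1046 - 3*√29) = 647474 + 1857*√29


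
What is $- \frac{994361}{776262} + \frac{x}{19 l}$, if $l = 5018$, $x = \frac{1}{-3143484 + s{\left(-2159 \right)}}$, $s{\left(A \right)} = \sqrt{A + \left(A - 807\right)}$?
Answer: $- \frac{468404278424405218552415}{365666435004327944516562} - \frac{5 i \sqrt{205}}{942121178170071302} \approx -1.281 - 7.5987 \cdot 10^{-17} i$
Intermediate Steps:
$s{\left(A \right)} = \sqrt{-807 + 2 A}$ ($s{\left(A \right)} = \sqrt{A + \left(-807 + A\right)} = \sqrt{-807 + 2 A}$)
$x = \frac{1}{-3143484 + 5 i \sqrt{205}}$ ($x = \frac{1}{-3143484 + \sqrt{-807 + 2 \left(-2159\right)}} = \frac{1}{-3143484 + \sqrt{-807 - 4318}} = \frac{1}{-3143484 + \sqrt{-5125}} = \frac{1}{-3143484 + 5 i \sqrt{205}} \approx -3.1812 \cdot 10^{-7} - 7.0 \cdot 10^{-12} i$)
$- \frac{994361}{776262} + \frac{x}{19 l} = - \frac{994361}{776262} + \frac{- \frac{3143484}{9881491663381} - \frac{5 i \sqrt{205}}{9881491663381}}{19 \cdot 5018} = \left(-994361\right) \frac{1}{776262} + \frac{- \frac{3143484}{9881491663381} - \frac{5 i \sqrt{205}}{9881491663381}}{95342} = - \frac{994361}{776262} + \left(- \frac{3143484}{9881491663381} - \frac{5 i \sqrt{205}}{9881491663381}\right) \frac{1}{95342} = - \frac{994361}{776262} - \left(\frac{1571742}{471060589085035651} + \frac{5 i \sqrt{205}}{942121178170071302}\right) = - \frac{468404278424405218552415}{365666435004327944516562} - \frac{5 i \sqrt{205}}{942121178170071302}$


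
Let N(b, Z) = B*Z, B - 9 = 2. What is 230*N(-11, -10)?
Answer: -25300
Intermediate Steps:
B = 11 (B = 9 + 2 = 11)
N(b, Z) = 11*Z
230*N(-11, -10) = 230*(11*(-10)) = 230*(-110) = -25300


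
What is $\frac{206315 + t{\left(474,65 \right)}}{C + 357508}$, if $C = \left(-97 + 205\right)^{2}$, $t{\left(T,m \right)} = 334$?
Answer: $\frac{206649}{369172} \approx 0.55976$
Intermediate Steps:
$C = 11664$ ($C = 108^{2} = 11664$)
$\frac{206315 + t{\left(474,65 \right)}}{C + 357508} = \frac{206315 + 334}{11664 + 357508} = \frac{206649}{369172}$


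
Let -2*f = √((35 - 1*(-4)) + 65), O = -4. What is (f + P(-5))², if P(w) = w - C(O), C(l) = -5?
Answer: 26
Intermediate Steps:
P(w) = 5 + w (P(w) = w - 1*(-5) = w + 5 = 5 + w)
f = -√26 (f = -√((35 - 1*(-4)) + 65)/2 = -√((35 + 4) + 65)/2 = -√(39 + 65)/2 = -√26 ≈ -5.0990)
(f + P(-5))² = (-√26 + (5 - 5))² = (-√26 + 0)² = (-√26)² = 26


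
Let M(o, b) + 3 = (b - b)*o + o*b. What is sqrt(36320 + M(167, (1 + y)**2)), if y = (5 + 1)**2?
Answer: 2*sqrt(66235) ≈ 514.72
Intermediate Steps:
y = 36 (y = 6**2 = 36)
M(o, b) = -3 + b*o (M(o, b) = -3 + ((b - b)*o + o*b) = -3 + (0*o + b*o) = -3 + (0 + b*o) = -3 + b*o)
sqrt(36320 + M(167, (1 + y)**2)) = sqrt(36320 + (-3 + (1 + 36)**2*167)) = sqrt(36320 + (-3 + 37**2*167)) = sqrt(36320 + (-3 + 1369*167)) = sqrt(36320 + (-3 + 228623)) = sqrt(36320 + 228620) = sqrt(264940) = 2*sqrt(66235)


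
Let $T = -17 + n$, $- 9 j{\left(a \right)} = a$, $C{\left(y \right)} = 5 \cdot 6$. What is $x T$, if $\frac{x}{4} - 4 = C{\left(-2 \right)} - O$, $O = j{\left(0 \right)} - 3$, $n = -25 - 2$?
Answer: $-6512$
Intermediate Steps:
$C{\left(y \right)} = 30$
$j{\left(a \right)} = - \frac{a}{9}$
$n = -27$ ($n = -25 - 2 = -27$)
$O = -3$ ($O = \left(- \frac{1}{9}\right) 0 - 3 = 0 - 3 = -3$)
$T = -44$ ($T = -17 - 27 = -44$)
$x = 148$ ($x = 16 + 4 \left(30 - -3\right) = 16 + 4 \left(30 + 3\right) = 16 + 4 \cdot 33 = 16 + 132 = 148$)
$x T = 148 \left(-44\right) = -6512$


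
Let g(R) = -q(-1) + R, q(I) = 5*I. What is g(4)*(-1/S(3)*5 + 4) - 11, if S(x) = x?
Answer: 10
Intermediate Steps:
g(R) = 5 + R (g(R) = -5*(-1) + R = -1*(-5) + R = 5 + R)
g(4)*(-1/S(3)*5 + 4) - 11 = (5 + 4)*(-1/3*5 + 4) - 11 = 9*(-1*⅓*5 + 4) - 11 = 9*(-⅓*5 + 4) - 11 = 9*(-5/3 + 4) - 11 = 9*(7/3) - 11 = 21 - 11 = 10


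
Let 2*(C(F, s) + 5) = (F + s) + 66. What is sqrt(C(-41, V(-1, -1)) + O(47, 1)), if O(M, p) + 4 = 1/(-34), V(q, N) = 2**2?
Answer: sqrt(1581)/17 ≈ 2.3389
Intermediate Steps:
V(q, N) = 4
C(F, s) = 28 + F/2 + s/2 (C(F, s) = -5 + ((F + s) + 66)/2 = -5 + (66 + F + s)/2 = -5 + (33 + F/2 + s/2) = 28 + F/2 + s/2)
O(M, p) = -137/34 (O(M, p) = -4 + 1/(-34) = -4 - 1/34 = -137/34)
sqrt(C(-41, V(-1, -1)) + O(47, 1)) = sqrt((28 + (1/2)*(-41) + (1/2)*4) - 137/34) = sqrt((28 - 41/2 + 2) - 137/34) = sqrt(19/2 - 137/34) = sqrt(93/17) = sqrt(1581)/17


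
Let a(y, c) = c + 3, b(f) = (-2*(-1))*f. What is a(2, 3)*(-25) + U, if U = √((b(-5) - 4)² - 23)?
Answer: -150 + √173 ≈ -136.85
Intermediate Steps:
b(f) = 2*f
a(y, c) = 3 + c
U = √173 (U = √((2*(-5) - 4)² - 23) = √((-10 - 4)² - 23) = √((-14)² - 23) = √(196 - 23) = √173 ≈ 13.153)
a(2, 3)*(-25) + U = (3 + 3)*(-25) + √173 = 6*(-25) + √173 = -150 + √173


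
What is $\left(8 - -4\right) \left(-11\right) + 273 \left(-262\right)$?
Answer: $-71658$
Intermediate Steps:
$\left(8 - -4\right) \left(-11\right) + 273 \left(-262\right) = \left(8 + 4\right) \left(-11\right) - 71526 = 12 \left(-11\right) - 71526 = -132 - 71526 = -71658$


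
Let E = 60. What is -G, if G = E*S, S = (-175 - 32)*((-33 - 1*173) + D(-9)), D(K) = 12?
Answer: -2409480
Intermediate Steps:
S = 40158 (S = (-175 - 32)*((-33 - 1*173) + 12) = -207*((-33 - 173) + 12) = -207*(-206 + 12) = -207*(-194) = 40158)
G = 2409480 (G = 60*40158 = 2409480)
-G = -1*2409480 = -2409480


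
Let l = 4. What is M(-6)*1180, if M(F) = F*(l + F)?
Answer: 14160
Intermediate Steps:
M(F) = F*(4 + F)
M(-6)*1180 = -6*(4 - 6)*1180 = -6*(-2)*1180 = 12*1180 = 14160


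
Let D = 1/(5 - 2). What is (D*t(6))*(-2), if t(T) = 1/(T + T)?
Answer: -1/18 ≈ -0.055556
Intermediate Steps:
t(T) = 1/(2*T)
D = 1/3 ≈ 0.33333
(D*t(6))*(-2) = (((1/2)/6)/3)*(-2) = (((1/2)*(1/6))/3)*(-2) = ((1/3)*(1/12))*(-2) = (1/36)*(-2) = -1/18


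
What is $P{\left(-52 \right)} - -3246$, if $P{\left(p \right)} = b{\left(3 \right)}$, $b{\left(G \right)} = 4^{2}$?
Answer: $3262$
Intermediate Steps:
$b{\left(G \right)} = 16$
$P{\left(p \right)} = 16$
$P{\left(-52 \right)} - -3246 = 16 - -3246 = 16 + 3246 = 3262$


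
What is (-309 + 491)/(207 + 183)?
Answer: 7/15 ≈ 0.46667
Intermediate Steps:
(-309 + 491)/(207 + 183) = 182/390 = 182*(1/390) = 7/15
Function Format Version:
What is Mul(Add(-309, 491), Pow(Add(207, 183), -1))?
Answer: Rational(7, 15) ≈ 0.46667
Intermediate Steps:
Mul(Add(-309, 491), Pow(Add(207, 183), -1)) = Mul(182, Pow(390, -1)) = Mul(182, Rational(1, 390)) = Rational(7, 15)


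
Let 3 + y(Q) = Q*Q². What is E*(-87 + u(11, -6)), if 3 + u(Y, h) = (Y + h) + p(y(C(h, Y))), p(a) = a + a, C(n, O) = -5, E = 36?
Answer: -12276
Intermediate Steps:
y(Q) = -3 + Q³ (y(Q) = -3 + Q*Q² = -3 + Q³)
p(a) = 2*a
u(Y, h) = -259 + Y + h (u(Y, h) = -3 + ((Y + h) + 2*(-3 + (-5)³)) = -3 + ((Y + h) + 2*(-3 - 125)) = -3 + ((Y + h) + 2*(-128)) = -3 + ((Y + h) - 256) = -3 + (-256 + Y + h) = -259 + Y + h)
E*(-87 + u(11, -6)) = 36*(-87 + (-259 + 11 - 6)) = 36*(-87 - 254) = 36*(-341) = -12276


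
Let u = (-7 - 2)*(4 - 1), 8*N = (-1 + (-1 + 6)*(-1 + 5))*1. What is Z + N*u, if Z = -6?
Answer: -561/8 ≈ -70.125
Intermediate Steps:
N = 19/8 (N = ((-1 + (-1 + 6)*(-1 + 5))*1)/8 = ((-1 + 5*4)*1)/8 = ((-1 + 20)*1)/8 = (19*1)/8 = (⅛)*19 = 19/8 ≈ 2.3750)
u = -27 (u = -9*3 = -27)
Z + N*u = -6 + (19/8)*(-27) = -6 - 513/8 = -561/8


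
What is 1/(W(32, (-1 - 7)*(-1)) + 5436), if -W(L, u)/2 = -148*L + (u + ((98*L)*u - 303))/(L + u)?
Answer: 20/273367 ≈ 7.3162e-5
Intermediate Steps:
W(L, u) = 296*L - 2*(-303 + u + 98*L*u)/(L + u) (W(L, u) = -2*(-148*L + (u + ((98*L)*u - 303))/(L + u)) = -2*(-148*L + (u + (98*L*u - 303))/(L + u)) = -2*(-148*L + (u + (-303 + 98*L*u))/(L + u)) = -2*(-148*L + (-303 + u + 98*L*u)/(L + u)) = 296*L - 2*(-303 + u + 98*L*u)/(L + u))
1/(W(32, (-1 - 7)*(-1)) + 5436) = 1/(2*(303 - (-1 - 7)*(-1) + 148*32² + 50*32*((-1 - 7)*(-1)))/(32 + (-1 - 7)*(-1)) + 5436) = 1/(2*(303 - (-8)*(-1) + 148*1024 + 50*32*(-8*(-1)))/(32 - 8*(-1)) + 5436) = 1/(2*(303 - 1*8 + 151552 + 50*32*8)/(32 + 8) + 5436) = 1/(2*(303 - 8 + 151552 + 12800)/40 + 5436) = 1/(2*(1/40)*164647 + 5436) = 1/(164647/20 + 5436) = 1/(273367/20) = 20/273367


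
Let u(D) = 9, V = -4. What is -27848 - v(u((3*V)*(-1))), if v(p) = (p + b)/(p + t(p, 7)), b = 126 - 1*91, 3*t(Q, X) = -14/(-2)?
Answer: -473482/17 ≈ -27852.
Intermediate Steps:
t(Q, X) = 7/3 (t(Q, X) = (-14/(-2))/3 = (-14*(-1/2))/3 = (1/3)*7 = 7/3)
b = 35 (b = 126 - 91 = 35)
v(p) = (35 + p)/(7/3 + p) (v(p) = (p + 35)/(p + 7/3) = (35 + p)/(7/3 + p))
-27848 - v(u((3*V)*(-1))) = -27848 - 3*(35 + 9)/(7 + 3*9) = -27848 - 3*44/(7 + 27) = -27848 - 3*44/34 = -27848 - 1*66/17 = -27848 - 66/17 = -473482/17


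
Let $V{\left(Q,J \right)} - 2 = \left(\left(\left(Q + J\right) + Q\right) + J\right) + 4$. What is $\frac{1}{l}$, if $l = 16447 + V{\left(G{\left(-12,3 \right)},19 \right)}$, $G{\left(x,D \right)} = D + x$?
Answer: $\frac{1}{16473} \approx 6.0705 \cdot 10^{-5}$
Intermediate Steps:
$V{\left(Q,J \right)} = 6 + 2 J + 2 Q$ ($V{\left(Q,J \right)} = 2 + \left(\left(\left(\left(Q + J\right) + Q\right) + J\right) + 4\right) = 2 + \left(\left(\left(\left(J + Q\right) + Q\right) + J\right) + 4\right) = 2 + \left(\left(\left(J + 2 Q\right) + J\right) + 4\right) = 2 + \left(\left(2 J + 2 Q\right) + 4\right) = 2 + \left(4 + 2 J + 2 Q\right) = 6 + 2 J + 2 Q$)
$l = 16473$ ($l = 16447 + \left(6 + 2 \cdot 19 + 2 \left(3 - 12\right)\right) = 16447 + \left(6 + 38 + 2 \left(-9\right)\right) = 16447 + \left(6 + 38 - 18\right) = 16447 + 26 = 16473$)
$\frac{1}{l} = \frac{1}{16473}$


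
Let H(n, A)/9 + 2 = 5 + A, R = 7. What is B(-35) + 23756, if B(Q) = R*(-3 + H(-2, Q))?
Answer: 21719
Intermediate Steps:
H(n, A) = 27 + 9*A (H(n, A) = -18 + 9*(5 + A) = -18 + (45 + 9*A) = 27 + 9*A)
B(Q) = 168 + 63*Q (B(Q) = 7*(-3 + (27 + 9*Q)) = 7*(24 + 9*Q) = 168 + 63*Q)
B(-35) + 23756 = (168 + 63*(-35)) + 23756 = (168 - 2205) + 23756 = -2037 + 23756 = 21719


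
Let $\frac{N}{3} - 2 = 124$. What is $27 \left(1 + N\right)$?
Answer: $10233$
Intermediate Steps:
$N = 378$ ($N = 6 + 3 \cdot 124 = 6 + 372 = 378$)
$27 \left(1 + N\right) = 27 \left(1 + 378\right) = 27 \cdot 379 = 10233$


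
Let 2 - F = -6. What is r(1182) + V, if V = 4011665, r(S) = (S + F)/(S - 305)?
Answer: 3518231395/877 ≈ 4.0117e+6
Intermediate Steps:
F = 8 (F = 2 - 1*(-6) = 2 + 6 = 8)
r(S) = (8 + S)/(-305 + S) (r(S) = (S + 8)/(S - 305) = (8 + S)/(-305 + S))
r(1182) + V = (8 + 1182)/(-305 + 1182) + 4011665 = 1190/877 + 4011665 = 3518231395/877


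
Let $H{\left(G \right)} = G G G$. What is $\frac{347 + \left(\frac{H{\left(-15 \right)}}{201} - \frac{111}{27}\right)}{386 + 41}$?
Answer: $\frac{28091}{36783} \approx 0.76369$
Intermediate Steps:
$H{\left(G \right)} = G^{3}$ ($H{\left(G \right)} = G^{2} G = G^{3}$)
$\frac{347 + \left(\frac{H{\left(-15 \right)}}{201} - \frac{111}{27}\right)}{386 + 41} = \frac{347 + \left(\frac{\left(-15\right)^{3}}{201} - \frac{111}{27}\right)}{386 + 41} = \frac{347 - \frac{12604}{603}}{427} = \left(347 - \frac{12604}{603}\right) \frac{1}{427} = \frac{196637}{603} \cdot \frac{1}{427} = \frac{28091}{36783}$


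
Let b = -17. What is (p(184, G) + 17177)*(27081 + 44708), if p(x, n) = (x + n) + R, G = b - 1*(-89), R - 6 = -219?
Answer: 1236206580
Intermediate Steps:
R = -213 (R = 6 - 219 = -213)
G = 72 (G = -17 - 1*(-89) = -17 + 89 = 72)
p(x, n) = -213 + n + x (p(x, n) = (x + n) - 213 = (n + x) - 213 = -213 + n + x)
(p(184, G) + 17177)*(27081 + 44708) = ((-213 + 72 + 184) + 17177)*(27081 + 44708) = (43 + 17177)*71789 = 17220*71789 = 1236206580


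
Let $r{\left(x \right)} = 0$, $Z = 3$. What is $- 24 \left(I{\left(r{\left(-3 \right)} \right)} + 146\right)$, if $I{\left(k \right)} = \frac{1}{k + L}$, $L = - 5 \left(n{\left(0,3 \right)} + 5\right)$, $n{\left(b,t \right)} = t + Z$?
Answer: $- \frac{192696}{55} \approx -3503.6$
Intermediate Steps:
$n{\left(b,t \right)} = 3 + t$ ($n{\left(b,t \right)} = t + 3 = 3 + t$)
$L = -55$ ($L = - 5 \left(\left(3 + 3\right) + 5\right) = - 5 \left(6 + 5\right) = \left(-5\right) 11 = -55$)
$I{\left(k \right)} = \frac{1}{-55 + k}$ ($I{\left(k \right)} = \frac{1}{k - 55} = \frac{1}{-55 + k}$)
$- 24 \left(I{\left(r{\left(-3 \right)} \right)} + 146\right) = - 24 \left(\frac{1}{-55 + 0} + 146\right) = - 24 \left(\frac{1}{-55} + 146\right) = - 24 \left(- \frac{1}{55} + 146\right) = \left(-24\right) \frac{8029}{55} = - \frac{192696}{55}$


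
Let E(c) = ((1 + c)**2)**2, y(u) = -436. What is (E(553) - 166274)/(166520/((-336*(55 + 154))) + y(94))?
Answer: -826863590256396/3848023 ≈ -2.1488e+8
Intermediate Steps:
E(c) = (1 + c)**4
(E(553) - 166274)/(166520/((-336*(55 + 154))) + y(94)) = ((1 + 553)**4 - 166274)/(166520/((-336*(55 + 154))) - 436) = (554**4 - 166274)/(166520/((-336*209)) - 436) = (94197431056 - 166274)/(166520/(-70224) - 436) = 94197264782/(166520*(-1/70224) - 436) = 94197264782/(-20815/8778 - 436) = 94197264782/(-3848023/8778) = 94197264782*(-8778/3848023) = -826863590256396/3848023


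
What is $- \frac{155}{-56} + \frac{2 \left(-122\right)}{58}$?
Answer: $- \frac{2337}{1624} \approx -1.439$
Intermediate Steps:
$- \frac{155}{-56} + \frac{2 \left(-122\right)}{58} = \left(-155\right) \left(- \frac{1}{56}\right) - \frac{122}{29} = \frac{155}{56} - \frac{122}{29} = - \frac{2337}{1624}$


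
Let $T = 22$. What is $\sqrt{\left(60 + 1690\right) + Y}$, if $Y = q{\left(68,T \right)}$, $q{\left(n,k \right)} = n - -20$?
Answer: $\sqrt{1838} \approx 42.872$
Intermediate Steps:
$q{\left(n,k \right)} = 20 + n$ ($q{\left(n,k \right)} = n + 20 = 20 + n$)
$Y = 88$ ($Y = 20 + 68 = 88$)
$\sqrt{\left(60 + 1690\right) + Y} = \sqrt{\left(60 + 1690\right) + 88} = \sqrt{1750 + 88} = \sqrt{1838}$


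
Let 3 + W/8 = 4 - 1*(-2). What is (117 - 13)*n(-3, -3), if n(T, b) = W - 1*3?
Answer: 2184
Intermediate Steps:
W = 24 (W = -24 + 8*(4 - 1*(-2)) = -24 + 8*(4 + 2) = -24 + 8*6 = -24 + 48 = 24)
n(T, b) = 21 (n(T, b) = 24 - 1*3 = 24 - 3 = 21)
(117 - 13)*n(-3, -3) = (117 - 13)*21 = 104*21 = 2184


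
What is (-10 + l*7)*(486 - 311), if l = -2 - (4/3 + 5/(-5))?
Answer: -13825/3 ≈ -4608.3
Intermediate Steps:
l = -7/3 (l = -2 - (4*(1/3) + 5*(-1/5)) = -2 - (4/3 - 1) = -2 - 1*1/3 = -2 - 1/3 = -7/3 ≈ -2.3333)
(-10 + l*7)*(486 - 311) = (-10 - 7/3*7)*(486 - 311) = (-10 - 49/3)*175 = -79/3*175 = -13825/3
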